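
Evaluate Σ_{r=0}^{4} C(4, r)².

70

Σ C(4,r)² is the coefficient of x^4 in (1+x)^4(1+x)^4 = (1+x)^8, i.e. C(8,4) = 70.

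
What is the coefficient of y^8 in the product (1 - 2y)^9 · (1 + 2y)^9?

32256

Coefficient of y^8 = Σ_{j} C(9,j)·(-2)^j·C(9,8-j)·2^(8-j) for j from 0 to 8.
= 2304 + (-82944) + 774144 + (-2709504) + 4064256 + (-2709504) + 774144 + (-82944) + 2304 = 32256.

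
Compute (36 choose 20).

C(36,20) = C(36,16) by symmetry.
C(36,16) = (36·35·34·33·32·31·30·29·28·27·26·25·24·23·22·21) / 16! = 152901072685905223680000 / 20922789888000 = 7307872110.

7307872110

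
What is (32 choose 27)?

C(32,27) = C(32,5) by symmetry.
C(32,5) = (32·31·30·29·28) / 5! = 24165120 / 120 = 201376.

201376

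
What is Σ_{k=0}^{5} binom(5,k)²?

Σ C(5,k)² is the coefficient of x^5 in (1+x)^5(1+x)^5 = (1+x)^10, i.e. C(10,5) = 252.

252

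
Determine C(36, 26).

C(36,26) = C(36,10) by symmetry.
C(36,10) = (36·35·34·33·32·31·30·29·28·27) / 10! = 922393263052800 / 3628800 = 254186856.

254186856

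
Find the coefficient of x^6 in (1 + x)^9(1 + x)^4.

(1 + x)^9(1 + x)^4 = (1 + x)^13, so the coefficient of x^6 is C(13,6)·1^6 = 1716·1 = 1716.

1716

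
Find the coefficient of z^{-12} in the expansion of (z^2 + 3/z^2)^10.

295245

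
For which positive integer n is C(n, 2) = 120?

n(n−1)/2 = 120 ⇒ n(n−1) = 240. Since 16·15 = 240, n = 16.

16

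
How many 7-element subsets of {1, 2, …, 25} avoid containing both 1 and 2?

447051

All 7-subsets: C(25,7) = 480700. Those containing both fixed elements: C(23,5) = 33649.
480700 − 33649 = 447051.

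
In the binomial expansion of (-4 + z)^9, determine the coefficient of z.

The general term is C(9,j)·(-4)^j·(z)^(9-j); the z^1 term has j = 8.
C(9,8) = 9.
Coefficient = C(9,8) · (-4)^8 = 9 · 65536 = 589824.

589824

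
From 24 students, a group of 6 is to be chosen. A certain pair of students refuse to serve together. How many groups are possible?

All 6-subsets: C(24,6) = 134596. Those containing both fixed elements: C(22,4) = 7315.
134596 − 7315 = 127281.

127281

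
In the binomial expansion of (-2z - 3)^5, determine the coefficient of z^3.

The general term is C(5,j)·(-2z)^j·(-3)^(5-j); the z^3 term has j = 3.
C(5,3) = 10.
Coefficient = C(5,3) · (-2)^3 · (-3)^2 = 10 · (-8) · 9 = -720.

-720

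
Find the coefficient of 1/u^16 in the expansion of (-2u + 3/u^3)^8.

81648

General term: C(8,j)·(-2u)^j·(3/u^3)^(8-j), with u-exponent 1j − 3(8−j) = 4j − 24.
Set 4j − 24 = -16: j = 2.
C(8,2) = 28; (-2)^2 = 4; 3^6 = 729.
Coefficient = 28 · 4 · 729 = 81648.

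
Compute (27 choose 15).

C(27,15) = C(27,12) by symmetry.
C(27,12) = (27·26·25·24·23·22·21·20·19·18·17·16) / 12! = 8326896754176000 / 479001600 = 17383860.

17383860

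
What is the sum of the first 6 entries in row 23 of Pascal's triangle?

1 + 23 + 253 + 1771 + 8855 + 33649 = 44552.

44552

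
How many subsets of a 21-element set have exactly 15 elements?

54264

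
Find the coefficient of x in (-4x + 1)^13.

The general term is C(13,j)·(-4x)^j·(1)^(13-j); the x^1 term has j = 1.
C(13,1) = 13.
Coefficient = C(13,1) · (-4)^1 = 13 · (-4) = -52.

-52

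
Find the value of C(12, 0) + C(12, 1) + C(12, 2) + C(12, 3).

299

1 + 12 + 66 + 220 = 299.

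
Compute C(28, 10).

C(28,10) = (28·27·26·25·24·23·22·21·20·19) / 10! = 47621141568000 / 3628800 = 13123110.

13123110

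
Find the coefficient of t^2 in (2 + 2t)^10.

The general term is C(10,j)·(2)^j·(2t)^(10-j); the t^2 term has j = 8.
C(10,8) = 45.
Coefficient = C(10,8) · 2^8 · 2^2 = 45 · 256 · 4 = 46080.

46080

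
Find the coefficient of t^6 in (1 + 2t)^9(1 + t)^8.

Coefficient of t^6 = Σ_{j} C(9,j)·2^j·C(8,6-j)·1^(6-j) for j from 0 to 6.
= 28 + 1008 + 10080 + 37632 + 56448 + 32256 + 5376 = 142828.

142828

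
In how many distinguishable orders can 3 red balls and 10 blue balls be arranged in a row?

Choose positions for the red balls: C(13,3) = 286.

286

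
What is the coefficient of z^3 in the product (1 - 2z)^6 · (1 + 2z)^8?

Coefficient of z^3 = Σ_{j} C(6,j)·(-2)^j·C(8,3-j)·2^(3-j) for j from 0 to 3.
= 448 + (-1344) + 960 + (-160) = -96.

-96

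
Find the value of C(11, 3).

165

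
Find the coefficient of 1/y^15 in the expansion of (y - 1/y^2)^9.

9

General term: C(9,j)·(y)^j·(-1/y^2)^(9-j), with y-exponent 1j − 2(9−j) = 3j − 18.
Set 3j − 18 = -15: j = 1.
C(9,1) = 9; 1^1 = 1; (-1)^8 = 1.
Coefficient = 9 · 1 · 1 = 9.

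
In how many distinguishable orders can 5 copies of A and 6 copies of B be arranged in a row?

Choose positions for the A's: C(11,5) = 462.

462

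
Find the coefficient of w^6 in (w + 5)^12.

14437500

The general term is C(12,j)·(w)^j·(5)^(12-j); the w^6 term has j = 6.
C(12,6) = 924.
Coefficient = C(12,6) · 5^6 = 924 · 15625 = 14437500.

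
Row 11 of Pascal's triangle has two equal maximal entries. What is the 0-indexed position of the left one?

For odd n = 11, C(11,m) peaks at m = (n−1)/2 and (n+1)/2; the smaller is 5.

5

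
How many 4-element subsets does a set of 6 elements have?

15

C(6,4) = C(6,2) by symmetry.
C(6,2) = (6·5) / 2! = 30 / 2 = 15.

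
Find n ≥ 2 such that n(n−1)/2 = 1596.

n(n−1)/2 = 1596 ⇒ n(n−1) = 3192. Since 57·56 = 3192, n = 57.

57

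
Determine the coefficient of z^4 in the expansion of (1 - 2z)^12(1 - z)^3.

Coefficient of z^4 = Σ_{j} C(12,j)·(-2)^j·C(3,4-j)·(-1)^(4-j) for j from 1 to 4.
= 24 + 792 + 5280 + 7920 = 14016.

14016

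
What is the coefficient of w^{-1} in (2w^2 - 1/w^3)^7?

General term: C(7,j)·(2w^2)^j·(-1/w^3)^(7-j), with w-exponent 2j − 3(7−j) = 5j − 21.
Set 5j − 21 = -1: j = 4.
C(7,4) = 35; 2^4 = 16; (-1)^3 = -1.
Coefficient = 35 · 16 · (-1) = -560.

-560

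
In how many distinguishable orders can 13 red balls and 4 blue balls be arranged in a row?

2380

Choose positions for the red balls: C(17,13) = 2380.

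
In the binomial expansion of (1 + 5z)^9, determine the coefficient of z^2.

900

The general term is C(9,j)·(1)^j·(5z)^(9-j); the z^2 term has j = 7.
C(9,7) = 36.
Coefficient = C(9,7) · 5^2 = 36 · 25 = 900.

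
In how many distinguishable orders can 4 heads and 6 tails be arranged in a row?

Choose positions for the heads: C(10,4) = 210.

210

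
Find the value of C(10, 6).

210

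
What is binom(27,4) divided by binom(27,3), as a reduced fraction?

C(n,k+1)/C(n,k) = (n−k)/(k+1) = (27−3)/(3+1) = 24/4 = 6.

6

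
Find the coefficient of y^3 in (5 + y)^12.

429687500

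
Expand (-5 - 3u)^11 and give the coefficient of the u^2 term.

-966796875

The general term is C(11,j)·(-5)^j·(-3u)^(11-j); the u^2 term has j = 9.
C(11,9) = 55.
Coefficient = C(11,9) · (-5)^9 · (-3)^2 = 55 · (-1953125) · 9 = -966796875.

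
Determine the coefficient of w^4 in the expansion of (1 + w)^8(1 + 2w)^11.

23302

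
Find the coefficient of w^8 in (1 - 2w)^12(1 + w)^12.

-10593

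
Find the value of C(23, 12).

1352078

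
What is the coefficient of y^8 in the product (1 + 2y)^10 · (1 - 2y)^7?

-17920

Coefficient of y^8 = Σ_{j} C(10,j)·2^j·C(7,8-j)·(-2)^(8-j) for j from 1 to 8.
= (-2560) + 80640 + (-645120) + 1881600 + (-2257920) + 1128960 + (-215040) + 11520 = -17920.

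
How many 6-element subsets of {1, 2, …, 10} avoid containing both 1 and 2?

140

All 6-subsets: C(10,6) = 210. Those containing both fixed elements: C(8,4) = 70.
210 − 70 = 140.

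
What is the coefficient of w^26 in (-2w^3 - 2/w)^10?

10240

General term: C(10,j)·(-2w^3)^j·(-2/w)^(10-j), with w-exponent 3j − 1(10−j) = 4j − 10.
Set 4j − 10 = 26: j = 9.
C(10,9) = 10; (-2)^9 = -512; (-2)^1 = -2.
Coefficient = 10 · (-512) · (-2) = 10240.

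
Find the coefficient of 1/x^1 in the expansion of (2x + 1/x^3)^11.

General term: C(11,j)·(2x)^j·(1/x^3)^(11-j), with x-exponent 1j − 3(11−j) = 4j − 33.
Set 4j − 33 = -1: j = 8.
C(11,8) = 165; 2^8 = 256; 1^3 = 1.
Coefficient = 165 · 256 · 1 = 42240.

42240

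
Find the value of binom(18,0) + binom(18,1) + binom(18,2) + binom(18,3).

1 + 18 + 153 + 816 = 988.

988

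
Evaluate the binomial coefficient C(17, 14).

680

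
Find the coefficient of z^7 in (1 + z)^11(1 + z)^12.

245157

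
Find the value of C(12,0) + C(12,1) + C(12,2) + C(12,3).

1 + 12 + 66 + 220 = 299.

299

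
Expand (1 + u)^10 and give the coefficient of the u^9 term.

10

The general term is C(10,j)·(1)^j·(u)^(10-j); the u^9 term has j = 1.
C(10,1) = 10.
Coefficient = C(10,1) = 10.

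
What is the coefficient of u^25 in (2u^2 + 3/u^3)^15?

General term: C(15,j)·(2u^2)^j·(3/u^3)^(15-j), with u-exponent 2j − 3(15−j) = 5j − 45.
Set 5j − 45 = 25: j = 14.
C(15,14) = 15; 2^14 = 16384; 3^1 = 3.
Coefficient = 15 · 16384 · 3 = 737280.

737280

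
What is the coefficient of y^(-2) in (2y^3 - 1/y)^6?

-12

General term: C(6,j)·(2y^3)^j·(-1/y)^(6-j), with y-exponent 3j − 1(6−j) = 4j − 6.
Set 4j − 6 = -2: j = 1.
C(6,1) = 6; 2^1 = 2; (-1)^5 = -1.
Coefficient = 6 · 2 · (-1) = -12.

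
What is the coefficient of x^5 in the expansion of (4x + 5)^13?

514800000000

The general term is C(13,j)·(4x)^j·(5)^(13-j); the x^5 term has j = 5.
C(13,5) = 1287.
Coefficient = C(13,5) · 4^5 · 5^8 = 1287 · 1024 · 390625 = 514800000000.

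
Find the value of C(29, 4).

C(29,4) = (29·28·27·26) / 4! = 570024 / 24 = 23751.

23751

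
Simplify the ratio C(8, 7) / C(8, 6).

C(n,k+1)/C(n,k) = (n−k)/(k+1) = (8−6)/(6+1) = 2/7.

2/7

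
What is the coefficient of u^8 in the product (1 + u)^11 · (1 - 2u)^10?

-6795

Coefficient of u^8 = Σ_{j} C(11,j)·1^j·C(10,8-j)·(-2)^(8-j) for j from 0 to 8.
= 11520 + (-168960) + 739200 + (-1330560) + 1108800 + (-443520) + 83160 + (-6600) + 165 = -6795.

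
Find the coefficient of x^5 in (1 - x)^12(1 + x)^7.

-36

Coefficient of x^5 = Σ_{j} C(12,j)·(-1)^j·C(7,5-j)·1^(5-j) for j from 0 to 5.
= 21 + (-420) + 2310 + (-4620) + 3465 + (-792) = -36.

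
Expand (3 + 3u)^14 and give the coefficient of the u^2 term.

The general term is C(14,j)·(3)^j·(3u)^(14-j); the u^2 term has j = 12.
C(14,12) = 91.
Coefficient = C(14,12) · 3^12 · 3^2 = 91 · 531441 · 9 = 435250179.

435250179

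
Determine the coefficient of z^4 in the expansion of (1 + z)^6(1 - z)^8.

9

Coefficient of z^4 = Σ_{j} C(6,j)·1^j·C(8,4-j)·(-1)^(4-j) for j from 0 to 4.
= 70 + (-336) + 420 + (-160) + 15 = 9.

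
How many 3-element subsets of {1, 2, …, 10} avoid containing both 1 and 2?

All 3-subsets: C(10,3) = 120. Those containing both fixed elements: C(8,1) = 8.
120 − 8 = 112.

112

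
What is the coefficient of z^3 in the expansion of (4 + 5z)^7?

The general term is C(7,j)·(4)^j·(5z)^(7-j); the z^3 term has j = 4.
C(7,4) = 35.
Coefficient = C(7,4) · 4^4 · 5^3 = 35 · 256 · 125 = 1120000.

1120000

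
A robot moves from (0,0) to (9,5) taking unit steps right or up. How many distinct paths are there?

2002

Each path is a sequence of 14 steps with 9 rights: C(14,9) = 2002.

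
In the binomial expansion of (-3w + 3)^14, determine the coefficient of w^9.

The general term is C(14,j)·(-3w)^j·(3)^(14-j); the w^9 term has j = 9.
C(14,9) = 2002.
Coefficient = C(14,9) · (-3)^9 · 3^5 = 2002 · (-19683) · 243 = -9575503938.

-9575503938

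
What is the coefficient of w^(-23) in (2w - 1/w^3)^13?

General term: C(13,j)·(2w)^j·(-1/w^3)^(13-j), with w-exponent 1j − 3(13−j) = 4j − 39.
Set 4j − 39 = -23: j = 4.
C(13,4) = 715; 2^4 = 16; (-1)^9 = -1.
Coefficient = 715 · 16 · (-1) = -11440.

-11440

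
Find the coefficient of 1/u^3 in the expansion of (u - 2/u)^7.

-672

General term: C(7,j)·(u)^j·(-2/u)^(7-j), with u-exponent 1j − 1(7−j) = 2j − 7.
Set 2j − 7 = -3: j = 2.
C(7,2) = 21; 1^2 = 1; (-2)^5 = -32.
Coefficient = 21 · 1 · (-32) = -672.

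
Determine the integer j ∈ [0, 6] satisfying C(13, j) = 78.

2

C(13,j) increases on 0 ≤ j ≤ 6. C(13,1) = 13 and C(13,2) = 78, so j = 2.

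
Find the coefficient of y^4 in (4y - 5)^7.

-1120000

The general term is C(7,j)·(4y)^j·(-5)^(7-j); the y^4 term has j = 4.
C(7,4) = 35.
Coefficient = C(7,4) · 4^4 · (-5)^3 = 35 · 256 · (-125) = -1120000.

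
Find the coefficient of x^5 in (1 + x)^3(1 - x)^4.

Coefficient of x^5 = Σ_{j} C(3,j)·1^j·C(4,5-j)·(-1)^(5-j) for j from 1 to 3.
= 3 + (-12) + 6 = -3.

-3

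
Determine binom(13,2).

C(13,2) = (13·12) / 2! = 156 / 2 = 78.

78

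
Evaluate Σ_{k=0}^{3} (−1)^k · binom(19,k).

The partial alternating sum Σ_{k=0}^{3} (−1)^k C(19,k) = (−1)^3 C(18,3) = -816.

-816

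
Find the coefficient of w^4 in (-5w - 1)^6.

9375

The general term is C(6,j)·(-5w)^j·(-1)^(6-j); the w^4 term has j = 4.
C(6,4) = 15.
Coefficient = C(6,4) · (-5)^4 = 15 · 625 = 9375.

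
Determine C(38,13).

C(38,13) = (38·37·36·35·34·33·32·31·30·29·28·27·26) / 13! = 33719008124158156800 / 6227020800 = 5414950296.

5414950296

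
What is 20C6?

38760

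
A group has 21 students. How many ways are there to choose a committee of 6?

54264

This is C(21,6) = 54264.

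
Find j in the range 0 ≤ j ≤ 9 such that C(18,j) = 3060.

C(18,j) increases on 0 ≤ j ≤ 9. C(18,3) = 816 and C(18,4) = 3060, so j = 4.

4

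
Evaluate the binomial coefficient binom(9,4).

126

C(9,4) = (9·8·7·6) / 4! = 3024 / 24 = 126.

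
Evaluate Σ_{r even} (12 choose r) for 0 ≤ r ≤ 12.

2048

Half of (1+1)^12 + (1−1)^12 gives the even-index sum: 2^11 = 2048.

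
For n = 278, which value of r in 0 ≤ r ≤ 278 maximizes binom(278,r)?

C(278,r) is maximized at r = 278/2 = 139.

139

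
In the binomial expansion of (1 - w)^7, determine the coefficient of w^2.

21

The general term is C(7,j)·(1)^j·(-w)^(7-j); the w^2 term has j = 5.
C(7,5) = 21.
Coefficient = C(7,5) = 21.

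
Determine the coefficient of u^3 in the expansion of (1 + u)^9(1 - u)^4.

-10

Coefficient of u^3 = Σ_{j} C(9,j)·1^j·C(4,3-j)·(-1)^(3-j) for j from 0 to 3.
= (-4) + 54 + (-144) + 84 = -10.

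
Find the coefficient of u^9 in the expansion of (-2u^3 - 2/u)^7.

-4480

General term: C(7,j)·(-2u^3)^j·(-2/u)^(7-j), with u-exponent 3j − 1(7−j) = 4j − 7.
Set 4j − 7 = 9: j = 4.
C(7,4) = 35; (-2)^4 = 16; (-2)^3 = -8.
Coefficient = 35 · 16 · (-8) = -4480.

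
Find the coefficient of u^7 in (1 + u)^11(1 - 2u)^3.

462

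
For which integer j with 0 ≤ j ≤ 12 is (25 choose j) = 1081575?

8

C(25,j) increases on 0 ≤ j ≤ 12. C(25,7) = 480700 and C(25,8) = 1081575, so j = 8.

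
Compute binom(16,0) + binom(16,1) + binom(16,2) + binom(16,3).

1 + 16 + 120 + 560 = 697.

697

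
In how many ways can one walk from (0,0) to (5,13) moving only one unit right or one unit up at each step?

Each path is a sequence of 18 steps with 5 rights: C(18,5) = 8568.

8568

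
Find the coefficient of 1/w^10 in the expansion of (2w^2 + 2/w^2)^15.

General term: C(15,j)·(2w^2)^j·(2/w^2)^(15-j), with w-exponent 2j − 2(15−j) = 4j − 30.
Set 4j − 30 = -10: j = 5.
C(15,5) = 3003; 2^5 = 32; 2^10 = 1024.
Coefficient = 3003 · 32 · 1024 = 98402304.

98402304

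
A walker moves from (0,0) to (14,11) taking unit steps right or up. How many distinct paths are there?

Each path is a sequence of 25 steps with 14 rights: C(25,14) = 4457400.

4457400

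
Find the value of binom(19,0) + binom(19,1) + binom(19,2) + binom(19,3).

1 + 19 + 171 + 969 = 1160.

1160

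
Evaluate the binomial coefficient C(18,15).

C(18,15) = C(18,3) by symmetry.
C(18,3) = (18·17·16) / 3! = 4896 / 6 = 816.

816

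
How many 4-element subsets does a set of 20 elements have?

4845

C(20,4) = (20·19·18·17) / 4! = 116280 / 24 = 4845.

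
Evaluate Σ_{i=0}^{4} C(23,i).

1 + 23 + 253 + 1771 + 8855 = 10903.

10903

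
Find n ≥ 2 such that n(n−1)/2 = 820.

41

n(n−1)/2 = 820 ⇒ n(n−1) = 1640. Since 41·40 = 1640, n = 41.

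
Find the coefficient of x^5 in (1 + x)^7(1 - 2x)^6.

-171

Coefficient of x^5 = Σ_{j} C(7,j)·1^j·C(6,5-j)·(-2)^(5-j) for j from 0 to 5.
= (-192) + 1680 + (-3360) + 2100 + (-420) + 21 = -171.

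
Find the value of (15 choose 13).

C(15,13) = C(15,2) by symmetry.
C(15,2) = (15·14) / 2! = 210 / 2 = 105.

105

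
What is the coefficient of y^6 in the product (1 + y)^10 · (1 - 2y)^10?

Coefficient of y^6 = Σ_{j} C(10,j)·1^j·C(10,6-j)·(-2)^(6-j) for j from 0 to 6.
= 13440 + (-80640) + 151200 + (-115200) + 37800 + (-5040) + 210 = 1770.

1770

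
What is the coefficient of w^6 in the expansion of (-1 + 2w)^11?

-29568

The general term is C(11,j)·(-1)^j·(2w)^(11-j); the w^6 term has j = 5.
C(11,5) = 462.
Coefficient = C(11,5) · (-1)^5 · 2^6 = 462 · (-1) · 64 = -29568.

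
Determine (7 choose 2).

C(7,2) = (7·6) / 2! = 42 / 2 = 21.

21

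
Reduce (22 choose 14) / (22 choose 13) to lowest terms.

9/14

C(n,k+1)/C(n,k) = (n−k)/(k+1) = (22−13)/(13+1) = 9/14.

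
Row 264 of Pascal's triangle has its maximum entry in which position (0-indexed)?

C(264,m) is maximized at m = 264/2 = 132.

132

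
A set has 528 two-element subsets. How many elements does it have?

33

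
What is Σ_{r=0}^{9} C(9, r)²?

Σ C(9,r)² is the coefficient of x^9 in (1+x)^9(1+x)^9 = (1+x)^18, i.e. C(18,9) = 48620.

48620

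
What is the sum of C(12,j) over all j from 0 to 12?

The entries of row 12 sum to 2^12 = 4096.

4096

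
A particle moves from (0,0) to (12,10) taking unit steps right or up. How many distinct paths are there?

646646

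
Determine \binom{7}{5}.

C(7,5) = C(7,2) by symmetry.
C(7,2) = (7·6) / 2! = 42 / 2 = 21.

21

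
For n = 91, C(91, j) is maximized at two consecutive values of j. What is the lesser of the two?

45

For odd n = 91, C(91,j) peaks at j = (n−1)/2 and (n+1)/2; the lesser is 45.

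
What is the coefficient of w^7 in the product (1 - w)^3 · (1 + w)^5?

-2

Coefficient of w^7 = Σ_{j} C(3,j)·(-1)^j·C(5,7-j)·1^(7-j) for j from 2 to 3.
= 3 + (-5) = -2.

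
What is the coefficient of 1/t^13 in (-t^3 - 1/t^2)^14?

364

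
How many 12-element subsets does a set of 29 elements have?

51895935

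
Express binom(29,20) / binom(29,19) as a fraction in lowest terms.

C(n,k+1)/C(n,k) = (n−k)/(k+1) = (29−19)/(19+1) = 10/20 = 1/2.

1/2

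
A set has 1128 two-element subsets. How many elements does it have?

48

n(n−1)/2 = 1128 ⇒ n(n−1) = 2256. Since 48·47 = 2256, n = 48.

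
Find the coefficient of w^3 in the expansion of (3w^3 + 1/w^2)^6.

General term: C(6,j)·(3w^3)^j·(1/w^2)^(6-j), with w-exponent 3j − 2(6−j) = 5j − 12.
Set 5j − 12 = 3: j = 3.
C(6,3) = 20; 3^3 = 27; 1^3 = 1.
Coefficient = 20 · 27 · 1 = 540.

540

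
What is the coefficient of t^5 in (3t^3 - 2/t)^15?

747242496

General term: C(15,j)·(3t^3)^j·(-2/t)^(15-j), with t-exponent 3j − 1(15−j) = 4j − 15.
Set 4j − 15 = 5: j = 5.
C(15,5) = 3003; 3^5 = 243; (-2)^10 = 1024.
Coefficient = 3003 · 243 · 1024 = 747242496.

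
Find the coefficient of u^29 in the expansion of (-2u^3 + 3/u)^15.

General term: C(15,j)·(-2u^3)^j·(3/u)^(15-j), with u-exponent 3j − 1(15−j) = 4j − 15.
Set 4j − 15 = 29: j = 11.
C(15,11) = 1365; (-2)^11 = -2048; 3^4 = 81.
Coefficient = 1365 · (-2048) · 81 = -226437120.

-226437120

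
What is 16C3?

C(16,3) = (16·15·14) / 3! = 3360 / 6 = 560.

560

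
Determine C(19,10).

92378

C(19,10) = C(19,9) by symmetry.
C(19,9) = (19·18·17·16·15·14·13·12·11) / 9! = 33522128640 / 362880 = 92378.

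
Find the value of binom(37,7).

10295472

C(37,7) = (37·36·35·34·33·32·31) / 7! = 51889178880 / 5040 = 10295472.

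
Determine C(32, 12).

C(32,12) = (32·31·30·29·28·27·26·25·24·23·22·21) / 12! = 108155131628544000 / 479001600 = 225792840.

225792840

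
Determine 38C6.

2760681

C(38,6) = (38·37·36·35·34·33) / 6! = 1987690320 / 720 = 2760681.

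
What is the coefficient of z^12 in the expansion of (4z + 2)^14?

The general term is C(14,j)·(4z)^j·(2)^(14-j); the z^12 term has j = 12.
C(14,12) = 91.
Coefficient = C(14,12) · 4^12 · 2^2 = 91 · 16777216 · 4 = 6106906624.

6106906624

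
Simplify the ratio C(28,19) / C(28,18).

10/19

C(n,k+1)/C(n,k) = (n−k)/(k+1) = (28−18)/(18+1) = 10/19.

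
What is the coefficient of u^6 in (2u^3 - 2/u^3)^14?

49201152

General term: C(14,j)·(2u^3)^j·(-2/u^3)^(14-j), with u-exponent 3j − 3(14−j) = 6j − 42.
Set 6j − 42 = 6: j = 8.
C(14,8) = 3003; 2^8 = 256; (-2)^6 = 64.
Coefficient = 3003 · 256 · 64 = 49201152.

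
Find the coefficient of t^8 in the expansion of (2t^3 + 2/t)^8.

General term: C(8,j)·(2t^3)^j·(2/t)^(8-j), with t-exponent 3j − 1(8−j) = 4j − 8.
Set 4j − 8 = 8: j = 4.
C(8,4) = 70; 2^4 = 16; 2^4 = 16.
Coefficient = 70 · 16 · 16 = 17920.

17920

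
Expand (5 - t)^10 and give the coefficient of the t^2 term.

The general term is C(10,j)·(5)^j·(-t)^(10-j); the t^2 term has j = 8.
C(10,8) = 45.
Coefficient = C(10,8) · 5^8 = 45 · 390625 = 17578125.

17578125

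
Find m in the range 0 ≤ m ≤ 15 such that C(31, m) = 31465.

C(31,m) increases on 0 ≤ m ≤ 15. C(31,3) = 4495 and C(31,4) = 31465, so m = 4.

4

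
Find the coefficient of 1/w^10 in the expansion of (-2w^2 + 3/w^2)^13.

General term: C(13,j)·(-2w^2)^j·(3/w^2)^(13-j), with w-exponent 2j − 2(13−j) = 4j − 26.
Set 4j − 26 = -10: j = 4.
C(13,4) = 715; (-2)^4 = 16; 3^9 = 19683.
Coefficient = 715 · 16 · 19683 = 225173520.

225173520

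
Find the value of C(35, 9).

70607460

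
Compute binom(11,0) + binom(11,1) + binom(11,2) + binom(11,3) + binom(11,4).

1 + 11 + 55 + 165 + 330 = 562.

562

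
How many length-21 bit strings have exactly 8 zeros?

Choose the 8 positions: C(21,8) = 203490.

203490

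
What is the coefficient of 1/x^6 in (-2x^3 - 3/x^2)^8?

General term: C(8,j)·(-2x^3)^j·(-3/x^2)^(8-j), with x-exponent 3j − 2(8−j) = 5j − 16.
Set 5j − 16 = -6: j = 2.
C(8,2) = 28; (-2)^2 = 4; (-3)^6 = 729.
Coefficient = 28 · 4 · 729 = 81648.

81648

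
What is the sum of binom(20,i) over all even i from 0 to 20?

Half of (1+1)^20 + (1−1)^20 gives the even-index sum: 2^19 = 524288.

524288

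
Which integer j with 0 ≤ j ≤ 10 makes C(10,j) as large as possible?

C(10,j) is maximized at j = 10/2 = 5.

5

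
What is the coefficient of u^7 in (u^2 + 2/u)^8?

448

General term: C(8,j)·(u^2)^j·(2/u)^(8-j), with u-exponent 2j − 1(8−j) = 3j − 8.
Set 3j − 8 = 7: j = 5.
C(8,5) = 56; 1^5 = 1; 2^3 = 8.
Coefficient = 56 · 1 · 8 = 448.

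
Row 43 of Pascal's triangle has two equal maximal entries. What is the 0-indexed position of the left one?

21

For odd n = 43, C(43,j) peaks at j = (n−1)/2 and (n+1)/2; the smaller is 21.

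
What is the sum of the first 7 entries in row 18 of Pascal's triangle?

1 + 18 + 153 + 816 + 3060 + 8568 + 18564 = 31180.

31180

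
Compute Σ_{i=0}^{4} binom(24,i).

1 + 24 + 276 + 2024 + 10626 = 12951.

12951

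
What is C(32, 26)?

C(32,26) = C(32,6) by symmetry.
C(32,6) = (32·31·30·29·28·27) / 6! = 652458240 / 720 = 906192.

906192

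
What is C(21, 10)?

352716

C(21,10) = (21·20·19·18·17·16·15·14·13·12) / 10! = 1279935820800 / 3628800 = 352716.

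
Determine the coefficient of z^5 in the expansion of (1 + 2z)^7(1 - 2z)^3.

Coefficient of z^5 = Σ_{j} C(7,j)·2^j·C(3,5-j)·(-2)^(5-j) for j from 2 to 5.
= (-672) + 3360 + (-3360) + 672 = 0.

0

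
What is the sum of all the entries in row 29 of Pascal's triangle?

536870912

The entries of row 29 sum to 2^29 = 536870912.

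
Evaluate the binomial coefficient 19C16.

969

C(19,16) = C(19,3) by symmetry.
C(19,3) = (19·18·17) / 3! = 5814 / 6 = 969.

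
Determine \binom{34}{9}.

52451256

C(34,9) = (34·33·32·31·30·29·28·27·26) / 9! = 19033511777280 / 362880 = 52451256.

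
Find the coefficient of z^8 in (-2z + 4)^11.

2703360

The general term is C(11,j)·(-2z)^j·(4)^(11-j); the z^8 term has j = 8.
C(11,8) = 165.
Coefficient = C(11,8) · (-2)^8 · 4^3 = 165 · 256 · 64 = 2703360.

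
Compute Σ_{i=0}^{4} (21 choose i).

1 + 21 + 210 + 1330 + 5985 = 7547.

7547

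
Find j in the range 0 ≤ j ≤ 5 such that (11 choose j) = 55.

2

C(11,j) increases on 0 ≤ j ≤ 5. C(11,1) = 11 and C(11,2) = 55, so j = 2.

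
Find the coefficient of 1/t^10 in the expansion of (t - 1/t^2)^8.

28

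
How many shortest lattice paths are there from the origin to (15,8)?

490314

Each path is a sequence of 23 steps with 15 rights: C(23,15) = 490314.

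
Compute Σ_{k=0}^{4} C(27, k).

20854

1 + 27 + 351 + 2925 + 17550 = 20854.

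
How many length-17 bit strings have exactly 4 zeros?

Choose the 4 positions: C(17,4) = 2380.

2380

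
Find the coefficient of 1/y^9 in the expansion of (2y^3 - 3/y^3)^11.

General term: C(11,j)·(2y^3)^j·(-3/y^3)^(11-j), with y-exponent 3j − 3(11−j) = 6j − 33.
Set 6j − 33 = -9: j = 4.
C(11,4) = 330; 2^4 = 16; (-3)^7 = -2187.
Coefficient = 330 · 16 · (-2187) = -11547360.

-11547360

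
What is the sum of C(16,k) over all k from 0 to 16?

65536

Setting x = 1 in (1+x)^16 gives Σ C(16,k) = 2^16 = 65536.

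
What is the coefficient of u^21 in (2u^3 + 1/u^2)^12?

112640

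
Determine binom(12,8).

495

C(12,8) = C(12,4) by symmetry.
C(12,4) = (12·11·10·9) / 4! = 11880 / 24 = 495.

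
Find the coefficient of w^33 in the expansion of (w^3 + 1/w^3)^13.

General term: C(13,j)·(w^3)^j·(1/w^3)^(13-j), with w-exponent 3j − 3(13−j) = 6j − 39.
Set 6j − 39 = 33: j = 12.
C(13,12) = 13; 1^12 = 1; 1^1 = 1.
Coefficient = 13 · 1 · 1 = 13.

13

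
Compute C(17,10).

C(17,10) = C(17,7) by symmetry.
C(17,7) = (17·16·15·14·13·12·11) / 7! = 98017920 / 5040 = 19448.

19448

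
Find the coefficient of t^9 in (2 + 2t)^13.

The general term is C(13,j)·(2)^j·(2t)^(13-j); the t^9 term has j = 4.
C(13,4) = 715.
Coefficient = C(13,4) · 2^4 · 2^9 = 715 · 16 · 512 = 5857280.

5857280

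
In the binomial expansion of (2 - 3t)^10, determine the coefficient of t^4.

1088640

The general term is C(10,j)·(2)^j·(-3t)^(10-j); the t^4 term has j = 6.
C(10,6) = 210.
Coefficient = C(10,6) · 2^6 · (-3)^4 = 210 · 64 · 81 = 1088640.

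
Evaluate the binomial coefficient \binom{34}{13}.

C(34,13) = (34·33·32·31·30·29·28·27·26·25·24·23·22) / 13! = 5778574175582208000 / 6227020800 = 927983760.

927983760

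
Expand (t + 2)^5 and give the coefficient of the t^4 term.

The general term is C(5,j)·(t)^j·(2)^(5-j); the t^4 term has j = 4.
C(5,4) = 5.
Coefficient = C(5,4) · 2^1 = 5 · 2 = 10.

10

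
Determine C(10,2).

45

C(10,2) = (10·9) / 2! = 90 / 2 = 45.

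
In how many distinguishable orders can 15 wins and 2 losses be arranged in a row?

136

Choose positions for the wins: C(17,15) = 136.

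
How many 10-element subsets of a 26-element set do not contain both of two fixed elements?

All 10-subsets: C(26,10) = 5311735. Those containing both fixed elements: C(24,8) = 735471.
5311735 − 735471 = 4576264.

4576264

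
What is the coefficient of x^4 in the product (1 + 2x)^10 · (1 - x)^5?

165

Coefficient of x^4 = Σ_{j} C(10,j)·2^j·C(5,4-j)·(-1)^(4-j) for j from 0 to 4.
= 5 + (-200) + 1800 + (-4800) + 3360 = 165.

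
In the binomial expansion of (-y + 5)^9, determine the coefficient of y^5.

The general term is C(9,j)·(-y)^j·(5)^(9-j); the y^5 term has j = 5.
C(9,5) = 126.
Coefficient = C(9,5) · (-1)^5 · 5^4 = 126 · (-1) · 625 = -78750.

-78750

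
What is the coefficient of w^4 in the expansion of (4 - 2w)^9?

2064384

The general term is C(9,j)·(4)^j·(-2w)^(9-j); the w^4 term has j = 5.
C(9,5) = 126.
Coefficient = C(9,5) · 4^5 · (-2)^4 = 126 · 1024 · 16 = 2064384.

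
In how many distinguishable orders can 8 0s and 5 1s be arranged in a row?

Choose positions for the 0s: C(13,8) = 1287.

1287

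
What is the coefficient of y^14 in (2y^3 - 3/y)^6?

-576

General term: C(6,j)·(2y^3)^j·(-3/y)^(6-j), with y-exponent 3j − 1(6−j) = 4j − 6.
Set 4j − 6 = 14: j = 5.
C(6,5) = 6; 2^5 = 32; (-3)^1 = -3.
Coefficient = 6 · 32 · (-3) = -576.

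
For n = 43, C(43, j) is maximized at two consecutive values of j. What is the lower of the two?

For odd n = 43, C(43,j) peaks at j = (n−1)/2 and (n+1)/2; the lower is 21.

21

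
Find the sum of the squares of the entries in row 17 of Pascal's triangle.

Σ C(17,j)² is the coefficient of x^17 in (1+x)^17(1+x)^17 = (1+x)^34, i.e. C(34,17) = 2333606220.

2333606220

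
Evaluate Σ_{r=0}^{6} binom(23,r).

1 + 23 + 253 + 1771 + 8855 + 33649 + 100947 = 145499.

145499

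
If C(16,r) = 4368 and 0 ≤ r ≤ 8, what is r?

5

C(16,r) increases on 0 ≤ r ≤ 8. C(16,4) = 1820 and C(16,5) = 4368, so r = 5.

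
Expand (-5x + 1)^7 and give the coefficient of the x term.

-35

The general term is C(7,j)·(-5x)^j·(1)^(7-j); the x^1 term has j = 1.
C(7,1) = 7.
Coefficient = C(7,1) · (-5)^1 = 7 · (-5) = -35.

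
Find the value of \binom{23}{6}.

100947

C(23,6) = (23·22·21·20·19·18) / 6! = 72681840 / 720 = 100947.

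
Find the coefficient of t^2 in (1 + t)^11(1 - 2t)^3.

1

Coefficient of t^2 = Σ_{j} C(11,j)·1^j·C(3,2-j)·(-2)^(2-j) for j from 0 to 2.
= 12 + (-66) + 55 = 1.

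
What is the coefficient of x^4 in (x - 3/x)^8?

General term: C(8,j)·(x)^j·(-3/x)^(8-j), with x-exponent 1j − 1(8−j) = 2j − 8.
Set 2j − 8 = 4: j = 6.
C(8,6) = 28; 1^6 = 1; (-3)^2 = 9.
Coefficient = 28 · 1 · 9 = 252.

252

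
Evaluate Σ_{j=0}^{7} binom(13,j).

5812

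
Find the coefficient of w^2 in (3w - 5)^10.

158203125

The general term is C(10,j)·(3w)^j·(-5)^(10-j); the w^2 term has j = 2.
C(10,2) = 45.
Coefficient = C(10,2) · 3^2 · (-5)^8 = 45 · 9 · 390625 = 158203125.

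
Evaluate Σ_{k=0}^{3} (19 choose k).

1160

1 + 19 + 171 + 969 = 1160.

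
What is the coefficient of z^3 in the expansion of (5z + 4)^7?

The general term is C(7,j)·(5z)^j·(4)^(7-j); the z^3 term has j = 3.
C(7,3) = 35.
Coefficient = C(7,3) · 5^3 · 4^4 = 35 · 125 · 256 = 1120000.

1120000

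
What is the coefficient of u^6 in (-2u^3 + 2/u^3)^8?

-14336

General term: C(8,j)·(-2u^3)^j·(2/u^3)^(8-j), with u-exponent 3j − 3(8−j) = 6j − 24.
Set 6j − 24 = 6: j = 5.
C(8,5) = 56; (-2)^5 = -32; 2^3 = 8.
Coefficient = 56 · (-32) · 8 = -14336.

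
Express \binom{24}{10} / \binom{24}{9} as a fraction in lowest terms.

C(n,k+1)/C(n,k) = (n−k)/(k+1) = (24−9)/(9+1) = 15/10 = 3/2.

3/2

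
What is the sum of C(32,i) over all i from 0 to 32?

The entries of row 32 sum to 2^32 = 4294967296.

4294967296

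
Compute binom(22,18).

7315

C(22,18) = C(22,4) by symmetry.
C(22,4) = (22·21·20·19) / 4! = 175560 / 24 = 7315.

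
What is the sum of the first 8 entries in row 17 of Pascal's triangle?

1 + 17 + 136 + 680 + 2380 + 6188 + 12376 + 19448 = 41226.

41226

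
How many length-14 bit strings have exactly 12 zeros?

91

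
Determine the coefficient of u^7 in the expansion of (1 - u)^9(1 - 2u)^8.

Coefficient of u^7 = Σ_{j} C(9,j)·(-1)^j·C(8,7-j)·(-2)^(7-j) for j from 0 to 7.
= (-1024) + (-16128) + (-64512) + (-94080) + (-56448) + (-14112) + (-1344) + (-36) = -247684.

-247684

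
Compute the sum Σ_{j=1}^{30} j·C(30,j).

16106127360

Since j·C(30,j) = 30·C(29,j−1), the sum is 30·2^29 = 30·536870912 = 16106127360.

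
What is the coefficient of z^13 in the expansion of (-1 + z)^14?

-14

The general term is C(14,j)·(-1)^j·(z)^(14-j); the z^13 term has j = 1.
C(14,1) = 14.
Coefficient = C(14,1) · (-1)^1 = 14 · (-1) = -14.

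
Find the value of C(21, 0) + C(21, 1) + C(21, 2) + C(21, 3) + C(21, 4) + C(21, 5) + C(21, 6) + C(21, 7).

1 + 21 + 210 + 1330 + 5985 + 20349 + 54264 + 116280 = 198440.

198440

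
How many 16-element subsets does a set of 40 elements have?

C(40,16) = (40·39·38·37·36·35·34·33·32·31·30·29·28·27·26·25) / 16! = 1315041316842168115200000 / 20922789888000 = 62852101650.

62852101650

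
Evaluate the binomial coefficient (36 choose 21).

5567902560

C(36,21) = C(36,15) by symmetry.
C(36,15) = (36·35·34·33·32·31·30·29·28·27·26·25·24·23·22) / 15! = 7281003461233582080000 / 1307674368000 = 5567902560.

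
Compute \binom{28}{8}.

3108105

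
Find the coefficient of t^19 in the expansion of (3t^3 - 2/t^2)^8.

General term: C(8,j)·(3t^3)^j·(-2/t^2)^(8-j), with t-exponent 3j − 2(8−j) = 5j − 16.
Set 5j − 16 = 19: j = 7.
C(8,7) = 8; 3^7 = 2187; (-2)^1 = -2.
Coefficient = 8 · 2187 · (-2) = -34992.

-34992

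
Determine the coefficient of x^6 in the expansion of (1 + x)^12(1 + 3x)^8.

1035240

Coefficient of x^6 = Σ_{j} C(12,j)·1^j·C(8,6-j)·3^(6-j) for j from 0 to 6.
= 20412 + 163296 + 374220 + 332640 + 124740 + 19008 + 924 = 1035240.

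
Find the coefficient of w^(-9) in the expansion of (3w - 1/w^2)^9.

General term: C(9,j)·(3w)^j·(-1/w^2)^(9-j), with w-exponent 1j − 2(9−j) = 3j − 18.
Set 3j − 18 = -9: j = 3.
C(9,3) = 84; 3^3 = 27; (-1)^6 = 1.
Coefficient = 84 · 27 · 1 = 2268.

2268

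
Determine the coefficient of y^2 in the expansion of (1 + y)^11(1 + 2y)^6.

247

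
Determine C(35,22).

1476337800

C(35,22) = C(35,13) by symmetry.
C(35,13) = (35·34·33·32·31·30·29·28·27·26·25·24·23) / 13! = 9193186188426240000 / 6227020800 = 1476337800.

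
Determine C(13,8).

1287

C(13,8) = C(13,5) by symmetry.
C(13,5) = (13·12·11·10·9) / 5! = 154440 / 120 = 1287.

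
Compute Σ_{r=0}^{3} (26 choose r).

2952

1 + 26 + 325 + 2600 = 2952.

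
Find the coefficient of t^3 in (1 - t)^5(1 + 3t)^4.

Coefficient of t^3 = Σ_{j} C(5,j)·(-1)^j·C(4,3-j)·3^(3-j) for j from 0 to 3.
= 108 + (-270) + 120 + (-10) = -52.

-52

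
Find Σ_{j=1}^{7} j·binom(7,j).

Since j·C(7,j) = 7·C(6,j−1), the sum is 7·2^6 = 7·64 = 448.

448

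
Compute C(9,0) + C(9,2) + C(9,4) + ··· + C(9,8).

256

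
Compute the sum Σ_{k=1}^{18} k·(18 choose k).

Differentiating (1+x)^18 and setting x=1: Σ k·C(18,k) = 18·2^17 = 2359296.

2359296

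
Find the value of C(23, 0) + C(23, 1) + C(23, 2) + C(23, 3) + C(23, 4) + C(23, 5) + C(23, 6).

145499

1 + 23 + 253 + 1771 + 8855 + 33649 + 100947 = 145499.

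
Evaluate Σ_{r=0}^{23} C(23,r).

The entries of row 23 sum to 2^23 = 8388608.

8388608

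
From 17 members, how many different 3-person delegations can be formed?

This is C(17,3) = 680.

680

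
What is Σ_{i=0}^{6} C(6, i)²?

924

Σ C(6,i)² is the coefficient of x^6 in (1+x)^6(1+x)^6 = (1+x)^12, i.e. C(12,6) = 924.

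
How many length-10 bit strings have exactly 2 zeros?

45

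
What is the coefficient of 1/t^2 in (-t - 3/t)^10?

153090

General term: C(10,j)·(-t)^j·(-3/t)^(10-j), with t-exponent 1j − 1(10−j) = 2j − 10.
Set 2j − 10 = -2: j = 4.
C(10,4) = 210; (-1)^4 = 1; (-3)^6 = 729.
Coefficient = 210 · 1 · 729 = 153090.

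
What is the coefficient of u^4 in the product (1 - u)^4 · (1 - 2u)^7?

2241

Coefficient of u^4 = Σ_{j} C(4,j)·(-1)^j·C(7,4-j)·(-2)^(4-j) for j from 0 to 4.
= 560 + 1120 + 504 + 56 + 1 = 2241.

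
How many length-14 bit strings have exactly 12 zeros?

91

Choose the 12 positions: C(14,12) = 91.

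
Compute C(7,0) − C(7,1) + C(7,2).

15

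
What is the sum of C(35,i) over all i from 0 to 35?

Setting x = 1 in (1+x)^35 gives Σ C(35,i) = 2^35 = 34359738368.

34359738368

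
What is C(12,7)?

792

C(12,7) = C(12,5) by symmetry.
C(12,5) = (12·11·10·9·8) / 5! = 95040 / 120 = 792.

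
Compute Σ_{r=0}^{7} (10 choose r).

1 + 10 + 45 + 120 + 210 + 252 + 210 + 120 = 968.

968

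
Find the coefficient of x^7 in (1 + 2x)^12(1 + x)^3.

Coefficient of x^7 = Σ_{j} C(12,j)·2^j·C(3,7-j)·1^(7-j) for j from 4 to 7.
= 7920 + 76032 + 177408 + 101376 = 362736.

362736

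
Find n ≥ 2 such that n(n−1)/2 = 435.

n(n−1)/2 = 435 ⇒ n(n−1) = 870. Since 30·29 = 870, n = 30.

30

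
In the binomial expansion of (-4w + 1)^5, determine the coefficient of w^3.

The general term is C(5,j)·(-4w)^j·(1)^(5-j); the w^3 term has j = 3.
C(5,3) = 10.
Coefficient = C(5,3) · (-4)^3 = 10 · (-64) = -640.

-640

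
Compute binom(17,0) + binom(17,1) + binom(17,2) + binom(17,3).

834

1 + 17 + 136 + 680 = 834.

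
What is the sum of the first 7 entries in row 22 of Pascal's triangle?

110056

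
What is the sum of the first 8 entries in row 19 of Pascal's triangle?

94184

1 + 19 + 171 + 969 + 3876 + 11628 + 27132 + 50388 = 94184.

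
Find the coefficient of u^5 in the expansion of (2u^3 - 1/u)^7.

General term: C(7,j)·(2u^3)^j·(-1/u)^(7-j), with u-exponent 3j − 1(7−j) = 4j − 7.
Set 4j − 7 = 5: j = 3.
C(7,3) = 35; 2^3 = 8; (-1)^4 = 1.
Coefficient = 35 · 8 · 1 = 280.

280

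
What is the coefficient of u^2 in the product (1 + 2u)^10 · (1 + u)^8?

368

Coefficient of u^2 = Σ_{j} C(10,j)·2^j·C(8,2-j)·1^(2-j) for j from 0 to 2.
= 28 + 160 + 180 = 368.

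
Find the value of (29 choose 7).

1560780

C(29,7) = (29·28·27·26·25·24·23) / 7! = 7866331200 / 5040 = 1560780.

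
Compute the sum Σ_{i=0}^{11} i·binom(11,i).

Since i·C(11,i) = 11·C(10,i−1), the sum is 11·2^10 = 11·1024 = 11264.

11264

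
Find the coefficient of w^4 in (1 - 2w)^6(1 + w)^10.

Coefficient of w^4 = Σ_{j} C(6,j)·(-2)^j·C(10,4-j)·1^(4-j) for j from 0 to 4.
= 210 + (-1440) + 2700 + (-1600) + 240 = 110.

110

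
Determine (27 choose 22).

80730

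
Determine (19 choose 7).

C(19,7) = (19·18·17·16·15·14·13) / 7! = 253955520 / 5040 = 50388.

50388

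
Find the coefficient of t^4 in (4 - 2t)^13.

The general term is C(13,j)·(4)^j·(-2t)^(13-j); the t^4 term has j = 9.
C(13,9) = 715.
Coefficient = C(13,9) · 4^9 · (-2)^4 = 715 · 262144 · 16 = 2998927360.

2998927360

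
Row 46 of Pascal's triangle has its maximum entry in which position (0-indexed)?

C(46,j) is maximized at j = 46/2 = 23.

23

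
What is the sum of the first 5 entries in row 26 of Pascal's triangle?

1 + 26 + 325 + 2600 + 14950 = 17902.

17902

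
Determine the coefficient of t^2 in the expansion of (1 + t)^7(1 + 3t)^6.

282

Coefficient of t^2 = Σ_{j} C(7,j)·1^j·C(6,2-j)·3^(2-j) for j from 0 to 2.
= 135 + 126 + 21 = 282.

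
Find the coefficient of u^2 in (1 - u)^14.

91

The general term is C(14,j)·(1)^j·(-u)^(14-j); the u^2 term has j = 12.
C(14,12) = 91.
Coefficient = C(14,12) = 91.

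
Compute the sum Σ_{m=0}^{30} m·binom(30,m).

16106127360

Since m·C(30,m) = 30·C(29,m−1), the sum is 30·2^29 = 30·536870912 = 16106127360.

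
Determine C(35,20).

3247943160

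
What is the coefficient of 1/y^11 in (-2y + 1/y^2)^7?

-14

General term: C(7,j)·(-2y)^j·(1/y^2)^(7-j), with y-exponent 1j − 2(7−j) = 3j − 14.
Set 3j − 14 = -11: j = 1.
C(7,1) = 7; (-2)^1 = -2; 1^6 = 1.
Coefficient = 7 · (-2) · 1 = -14.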